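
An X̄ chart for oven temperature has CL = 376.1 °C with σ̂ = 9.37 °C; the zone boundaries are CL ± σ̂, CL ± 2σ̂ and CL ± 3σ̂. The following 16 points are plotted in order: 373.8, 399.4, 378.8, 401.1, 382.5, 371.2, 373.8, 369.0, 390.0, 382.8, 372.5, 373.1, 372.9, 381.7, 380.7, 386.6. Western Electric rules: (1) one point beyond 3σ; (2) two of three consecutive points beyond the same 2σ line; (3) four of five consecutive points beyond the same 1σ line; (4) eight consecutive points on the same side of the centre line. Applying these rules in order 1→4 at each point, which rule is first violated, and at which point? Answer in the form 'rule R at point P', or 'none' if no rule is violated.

rule 2 at point 4

Zone of each point (C = within 1σ̂, B = 1σ̂–2σ̂, A = 2σ̂–3σ̂, * = beyond 3σ̂; sign = side of CL): 1:-C, 2:+A, 3:+C, 4:+A, 5:+C, 6:-C, 7:-C, 8:-C, 9:+B, 10:+C, 11:-C, 12:-C, 13:-C, 14:+C, 15:+C, 16:+B
Rule 2 (two of three consecutive points beyond the same 2σ limit) is satisfied at point 4.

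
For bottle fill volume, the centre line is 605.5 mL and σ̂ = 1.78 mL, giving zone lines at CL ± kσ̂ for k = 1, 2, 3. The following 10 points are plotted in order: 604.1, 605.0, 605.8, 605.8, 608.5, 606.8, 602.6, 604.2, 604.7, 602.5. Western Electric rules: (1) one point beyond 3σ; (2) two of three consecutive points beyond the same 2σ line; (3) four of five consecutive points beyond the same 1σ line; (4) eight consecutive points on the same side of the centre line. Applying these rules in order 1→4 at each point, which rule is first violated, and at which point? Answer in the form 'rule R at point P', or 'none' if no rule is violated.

Zone of each point (C = within 1σ̂, B = 1σ̂–2σ̂, A = 2σ̂–3σ̂, * = beyond 3σ̂; sign = side of CL): 1:-C, 2:-C, 3:+C, 4:+C, 5:+B, 6:+C, 7:-B, 8:-C, 9:-C, 10:-B
No rule fires across all 10 points.

none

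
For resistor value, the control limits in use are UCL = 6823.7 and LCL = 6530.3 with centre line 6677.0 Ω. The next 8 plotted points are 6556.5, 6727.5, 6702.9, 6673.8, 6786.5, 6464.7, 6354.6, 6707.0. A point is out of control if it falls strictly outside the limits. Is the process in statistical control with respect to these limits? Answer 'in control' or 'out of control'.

Compare each point to [6530.3, 6823.7]: sample 6 = 6464.7 < LCL; sample 7 = 6354.6 < LCL.

out of control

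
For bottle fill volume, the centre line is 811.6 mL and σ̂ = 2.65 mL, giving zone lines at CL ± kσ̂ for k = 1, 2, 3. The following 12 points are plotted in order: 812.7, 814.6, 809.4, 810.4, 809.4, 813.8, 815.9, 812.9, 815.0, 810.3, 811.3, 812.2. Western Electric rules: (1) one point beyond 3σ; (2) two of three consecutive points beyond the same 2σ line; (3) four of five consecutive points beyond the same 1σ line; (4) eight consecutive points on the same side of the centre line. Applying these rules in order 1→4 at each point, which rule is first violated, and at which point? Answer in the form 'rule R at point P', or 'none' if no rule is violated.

none

Zone of each point (C = within 1σ̂, B = 1σ̂–2σ̂, A = 2σ̂–3σ̂, * = beyond 3σ̂; sign = side of CL): 1:+C, 2:+B, 3:-C, 4:-C, 5:-C, 6:+C, 7:+B, 8:+C, 9:+B, 10:-C, 11:-C, 12:+C
No rule fires across all 12 points.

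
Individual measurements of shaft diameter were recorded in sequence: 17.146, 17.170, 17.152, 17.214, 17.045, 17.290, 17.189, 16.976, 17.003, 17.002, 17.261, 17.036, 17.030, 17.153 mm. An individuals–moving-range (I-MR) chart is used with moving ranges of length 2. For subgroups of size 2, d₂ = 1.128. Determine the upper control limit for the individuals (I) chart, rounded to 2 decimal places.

X̄ = (17.146 + 17.170 + 17.152 + 17.214 + 17.045 + 17.290 + 17.189 + 16.976 + 17.003 + 17.002 + 17.261 + 17.036 + 17.030 + 17.153) / 14 = 17.1191
Moving ranges: 0.024, 0.018, 0.062, 0.169, 0.245, 0.101, 0.213, 0.027, 0.001, 0.259, 0.225, 0.006, 0.123; M̄R̄ = 1.4730 / 13 = 0.1133
UCL = X̄ + 3·M̄R̄/d₂ = 17.1191 + 3 × 0.1133 / 1.128 = 17.4204

17.42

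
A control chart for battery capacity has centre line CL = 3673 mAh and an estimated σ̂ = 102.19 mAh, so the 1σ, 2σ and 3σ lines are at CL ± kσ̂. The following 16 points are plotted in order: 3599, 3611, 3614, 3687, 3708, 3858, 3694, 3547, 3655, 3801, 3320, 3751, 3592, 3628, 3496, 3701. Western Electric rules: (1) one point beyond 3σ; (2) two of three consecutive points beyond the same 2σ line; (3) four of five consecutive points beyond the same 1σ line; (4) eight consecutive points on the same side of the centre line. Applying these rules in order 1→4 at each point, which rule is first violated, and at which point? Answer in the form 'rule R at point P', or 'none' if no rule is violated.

rule 1 at point 11

Zone of each point (C = within 1σ̂, B = 1σ̂–2σ̂, A = 2σ̂–3σ̂, * = beyond 3σ̂; sign = side of CL): 1:-C, 2:-C, 3:-C, 4:+C, 5:+C, 6:+B, 7:+C, 8:-B, 9:-C, 10:+B, 11:-*, 12:+C, 13:-C, 14:-C, 15:-B, 16:+C
Rule 1 (one point beyond the 3σ limits) is satisfied at point 11.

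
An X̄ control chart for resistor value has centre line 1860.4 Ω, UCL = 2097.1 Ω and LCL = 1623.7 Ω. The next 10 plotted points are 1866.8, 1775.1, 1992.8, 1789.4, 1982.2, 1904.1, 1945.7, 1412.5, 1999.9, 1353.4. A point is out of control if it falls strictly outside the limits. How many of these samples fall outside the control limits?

Compare each point to [1623.7, 2097.1]: sample 8 = 1412.5 < LCL; sample 10 = 1353.4 < LCL.

2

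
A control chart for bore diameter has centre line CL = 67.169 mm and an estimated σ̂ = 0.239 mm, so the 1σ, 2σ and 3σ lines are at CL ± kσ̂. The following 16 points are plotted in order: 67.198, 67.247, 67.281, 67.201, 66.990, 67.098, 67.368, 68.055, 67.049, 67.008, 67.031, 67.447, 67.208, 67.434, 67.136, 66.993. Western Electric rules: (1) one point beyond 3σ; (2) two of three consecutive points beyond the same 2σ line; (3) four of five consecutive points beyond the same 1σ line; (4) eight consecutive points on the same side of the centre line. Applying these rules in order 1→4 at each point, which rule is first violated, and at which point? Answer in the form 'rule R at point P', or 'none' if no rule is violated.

rule 1 at point 8

Zone of each point (C = within 1σ̂, B = 1σ̂–2σ̂, A = 2σ̂–3σ̂, * = beyond 3σ̂; sign = side of CL): 1:+C, 2:+C, 3:+C, 4:+C, 5:-C, 6:-C, 7:+C, 8:+*, 9:-C, 10:-C, 11:-C, 12:+B, 13:+C, 14:+B, 15:-C, 16:-C
Rule 1 (one point beyond the 3σ limits) is satisfied at point 8.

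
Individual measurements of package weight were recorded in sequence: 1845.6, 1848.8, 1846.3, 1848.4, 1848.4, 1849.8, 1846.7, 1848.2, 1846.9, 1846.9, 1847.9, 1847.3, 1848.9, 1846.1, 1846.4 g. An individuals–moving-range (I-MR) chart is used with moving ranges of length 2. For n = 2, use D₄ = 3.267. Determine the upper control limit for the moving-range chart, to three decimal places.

4.994

Moving ranges: 3.2, 2.5, 2.1, 0.0, 1.4, 3.1, 1.5, 1.3, 0.0, 1.0, 0.6, 1.6, 2.8, 0.3; M̄R̄ = 21.4000 / 14 = 1.5286
UCL_MR = D₄·M̄R̄ = 3.267 × 1.5286 = 4.9938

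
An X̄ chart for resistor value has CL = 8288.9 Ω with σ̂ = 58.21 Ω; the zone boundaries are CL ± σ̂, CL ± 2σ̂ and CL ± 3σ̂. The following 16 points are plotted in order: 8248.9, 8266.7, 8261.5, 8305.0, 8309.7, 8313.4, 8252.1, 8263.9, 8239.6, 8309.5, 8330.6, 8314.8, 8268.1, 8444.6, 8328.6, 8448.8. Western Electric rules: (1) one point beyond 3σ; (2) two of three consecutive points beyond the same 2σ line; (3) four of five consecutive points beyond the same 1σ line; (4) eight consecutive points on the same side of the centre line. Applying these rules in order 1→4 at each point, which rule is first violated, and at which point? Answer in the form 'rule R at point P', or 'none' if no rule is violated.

rule 2 at point 16

Zone of each point (C = within 1σ̂, B = 1σ̂–2σ̂, A = 2σ̂–3σ̂, * = beyond 3σ̂; sign = side of CL): 1:-C, 2:-C, 3:-C, 4:+C, 5:+C, 6:+C, 7:-C, 8:-C, 9:-C, 10:+C, 11:+C, 12:+C, 13:-C, 14:+A, 15:+C, 16:+A
Rule 2 (two of three consecutive points beyond the same 2σ limit) is satisfied at point 16.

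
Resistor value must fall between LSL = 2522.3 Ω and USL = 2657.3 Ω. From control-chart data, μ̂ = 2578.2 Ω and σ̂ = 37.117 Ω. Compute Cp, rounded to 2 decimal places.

0.61

Cp = (USL − LSL) / (6σ̂) = (2657.3 − 2522.3) / (6 × 37.117) = 135.0000 / 222.7020 = 0.6062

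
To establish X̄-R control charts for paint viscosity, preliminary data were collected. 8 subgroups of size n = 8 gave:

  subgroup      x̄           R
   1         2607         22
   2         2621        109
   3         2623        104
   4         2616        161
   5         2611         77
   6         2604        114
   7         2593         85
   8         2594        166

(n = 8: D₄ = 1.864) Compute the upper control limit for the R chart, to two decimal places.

195.25

R̄ = (22 + 109 + 104 + 161 + 77 + 114 + 85 + 166) / 8 = 838.0000 / 8 = 104.7500
UCL_R = D₄·R̄ = 1.864 × 104.7500 = 195.2540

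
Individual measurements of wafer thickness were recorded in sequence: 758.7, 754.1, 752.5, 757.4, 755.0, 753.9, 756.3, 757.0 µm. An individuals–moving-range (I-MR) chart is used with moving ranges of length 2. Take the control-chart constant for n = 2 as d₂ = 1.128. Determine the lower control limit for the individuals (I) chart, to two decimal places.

748.89

X̄ = (758.7 + 754.1 + 752.5 + 757.4 + 755.0 + 753.9 + 756.3 + 757.0) / 8 = 755.6125
Moving ranges: 4.6, 1.6, 4.9, 2.4, 1.1, 2.4, 0.7; M̄R̄ = 17.7000 / 7 = 2.5286
LCL = X̄ − 3·M̄R̄/d₂ = 755.6125 − 3 × 2.5286 / 1.128 = 748.8876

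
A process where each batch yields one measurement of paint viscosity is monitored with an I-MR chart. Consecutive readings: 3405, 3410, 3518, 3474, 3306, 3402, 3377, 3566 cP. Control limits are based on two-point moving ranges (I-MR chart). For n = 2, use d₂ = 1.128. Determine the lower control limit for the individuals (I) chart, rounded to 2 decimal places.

X̄ = (3405 + 3410 + 3518 + 3474 + 3306 + 3402 + 3377 + 3566) / 8 = 3432.2500
Moving ranges: 5, 108, 44, 168, 96, 25, 189; M̄R̄ = 635.0000 / 7 = 90.7143
LCL = X̄ − 3·M̄R̄/d₂ = 3432.2500 − 3 × 90.7143 / 1.128 = 3190.9886

3190.99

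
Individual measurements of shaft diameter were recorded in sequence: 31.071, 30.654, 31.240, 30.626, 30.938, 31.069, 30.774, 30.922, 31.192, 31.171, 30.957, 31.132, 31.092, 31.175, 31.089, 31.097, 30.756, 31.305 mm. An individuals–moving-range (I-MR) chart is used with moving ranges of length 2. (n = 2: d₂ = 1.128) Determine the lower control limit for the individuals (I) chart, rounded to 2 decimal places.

X̄ = (31.071 + 30.654 + 31.240 + 30.626 + 30.938 + 31.069 + 30.774 + 30.922 + 31.192 + 31.171 + 30.957 + 31.132 + 31.092 + 31.175 + 31.089 + 31.097 + 30.756 + 31.305) / 18 = 31.0144
Moving ranges: 0.417, 0.586, 0.614, 0.312, 0.131, 0.295, 0.148, 0.270, 0.021, 0.214, 0.175, 0.040, 0.083, 0.086, 0.008, 0.341, 0.549; M̄R̄ = 4.2900 / 17 = 0.2524
LCL = X̄ − 3·M̄R̄/d₂ = 31.0144 − 3 × 0.2524 / 1.128 = 30.3433

30.34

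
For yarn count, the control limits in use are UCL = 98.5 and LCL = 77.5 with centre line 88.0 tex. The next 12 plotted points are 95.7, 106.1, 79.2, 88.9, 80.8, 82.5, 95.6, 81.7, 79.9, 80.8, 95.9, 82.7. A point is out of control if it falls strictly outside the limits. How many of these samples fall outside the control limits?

Compare each point to [77.5, 98.5]: sample 2 = 106.1 > UCL.

1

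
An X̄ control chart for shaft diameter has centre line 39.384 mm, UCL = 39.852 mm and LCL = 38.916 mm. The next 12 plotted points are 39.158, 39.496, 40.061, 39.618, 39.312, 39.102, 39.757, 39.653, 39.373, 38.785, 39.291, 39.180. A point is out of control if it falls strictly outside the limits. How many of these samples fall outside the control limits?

2

Compare each point to [38.916, 39.852]: sample 3 = 40.061 > UCL; sample 10 = 38.785 < LCL.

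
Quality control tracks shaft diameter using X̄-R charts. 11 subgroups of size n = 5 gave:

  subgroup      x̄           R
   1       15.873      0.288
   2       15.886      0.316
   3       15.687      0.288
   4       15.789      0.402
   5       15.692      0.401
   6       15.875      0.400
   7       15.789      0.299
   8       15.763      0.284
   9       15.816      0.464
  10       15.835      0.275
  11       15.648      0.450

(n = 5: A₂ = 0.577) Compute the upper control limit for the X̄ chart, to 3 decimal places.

15.989

X̄̄ = (15.873 + 15.886 + 15.687 + 15.789 + 15.692 + 15.875 + 15.789 + 15.763 + 15.816 + 15.835 + 15.648) / 11 = 173.6530 / 11 = 15.7866
R̄ = (0.288 + 0.316 + 0.288 + 0.402 + 0.401 + 0.400 + 0.299 + 0.284 + 0.464 + 0.275 + 0.450) / 11 = 3.8670 / 11 = 0.3515
UCL = X̄̄ + A₂·R̄ = 15.7866 + 0.577 × 0.3515 = 15.9895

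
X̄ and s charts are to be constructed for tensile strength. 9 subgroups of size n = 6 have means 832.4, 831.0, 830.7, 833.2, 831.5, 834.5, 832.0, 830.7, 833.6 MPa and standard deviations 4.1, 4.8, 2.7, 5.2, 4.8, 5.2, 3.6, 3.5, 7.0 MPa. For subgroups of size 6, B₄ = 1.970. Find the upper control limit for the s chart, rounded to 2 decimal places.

8.95

s̄ = (4.1 + 4.8 + 2.7 + 5.2 + 4.8 + 5.2 + 3.6 + 3.5 + 7.0) / 9 = 4.5444
UCL_s = B₄·s̄ = 1.970 × 4.5444 = 8.9526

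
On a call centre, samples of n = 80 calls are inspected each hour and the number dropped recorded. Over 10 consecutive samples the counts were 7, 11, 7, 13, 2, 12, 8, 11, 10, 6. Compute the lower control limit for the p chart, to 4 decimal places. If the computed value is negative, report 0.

0.0043

p̄ = Σdᵢ / (k·n) = 87 / (10 × 80) = 0.10875
LCL = p̄ − 3·√(p̄(1−p̄)/n) = 0.10875 − 3 × 0.03481 = 0.00433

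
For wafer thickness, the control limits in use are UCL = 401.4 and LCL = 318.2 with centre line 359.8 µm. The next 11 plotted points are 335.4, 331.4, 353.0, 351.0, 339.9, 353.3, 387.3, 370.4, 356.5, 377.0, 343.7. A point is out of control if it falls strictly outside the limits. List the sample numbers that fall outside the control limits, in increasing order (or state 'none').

none

All 11 points lie within [318.2, 401.4].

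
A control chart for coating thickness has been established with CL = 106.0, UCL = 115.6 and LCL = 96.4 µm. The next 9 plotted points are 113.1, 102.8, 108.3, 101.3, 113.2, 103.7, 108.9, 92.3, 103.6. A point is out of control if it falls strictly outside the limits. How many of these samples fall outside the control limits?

1

Compare each point to [96.4, 115.6]: sample 8 = 92.3 < LCL.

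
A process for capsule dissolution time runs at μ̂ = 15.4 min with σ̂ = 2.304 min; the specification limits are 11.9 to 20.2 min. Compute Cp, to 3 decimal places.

0.600

Cp = (USL − LSL) / (6σ̂) = (20.2 − 11.9) / (6 × 2.304) = 8.3000 / 13.8240 = 0.6004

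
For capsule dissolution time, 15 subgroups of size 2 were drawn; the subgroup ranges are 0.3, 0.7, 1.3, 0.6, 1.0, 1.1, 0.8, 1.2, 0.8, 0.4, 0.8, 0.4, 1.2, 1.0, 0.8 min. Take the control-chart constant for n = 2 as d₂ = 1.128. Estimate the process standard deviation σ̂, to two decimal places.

R̄ = (0.3 + 0.7 + 1.3 + 0.6 + 1.0 + 1.1 + 0.8 + 1.2 + 0.8 + 0.4 + 0.8 + 0.4 + 1.2 + 1.0 + 0.8) / 15 = 0.8267
σ̂ = R̄ / d₂ = 0.8267 / 1.128 = 0.7329

0.73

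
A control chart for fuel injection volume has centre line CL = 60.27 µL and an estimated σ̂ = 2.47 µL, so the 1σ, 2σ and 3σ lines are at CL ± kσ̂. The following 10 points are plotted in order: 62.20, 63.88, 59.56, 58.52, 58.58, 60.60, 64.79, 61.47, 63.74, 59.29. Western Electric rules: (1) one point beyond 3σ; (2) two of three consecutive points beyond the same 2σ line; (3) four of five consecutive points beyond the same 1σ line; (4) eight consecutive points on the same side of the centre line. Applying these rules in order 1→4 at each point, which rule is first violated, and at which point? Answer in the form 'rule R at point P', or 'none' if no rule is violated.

none

Zone of each point (C = within 1σ̂, B = 1σ̂–2σ̂, A = 2σ̂–3σ̂, * = beyond 3σ̂; sign = side of CL): 1:+C, 2:+B, 3:-C, 4:-C, 5:-C, 6:+C, 7:+B, 8:+C, 9:+B, 10:-C
No rule fires across all 10 points.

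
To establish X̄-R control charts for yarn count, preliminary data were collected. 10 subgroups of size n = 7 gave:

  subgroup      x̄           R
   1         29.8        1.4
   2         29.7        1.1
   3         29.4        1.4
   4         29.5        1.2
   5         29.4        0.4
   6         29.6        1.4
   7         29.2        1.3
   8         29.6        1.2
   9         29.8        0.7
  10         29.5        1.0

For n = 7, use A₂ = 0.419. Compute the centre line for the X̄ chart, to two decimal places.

X̄̄ = (29.8 + 29.7 + 29.4 + 29.5 + 29.4 + 29.6 + 29.2 + 29.6 + 29.8 + 29.5) / 10 = 295.5000 / 10 = 29.5500
CL = X̄̄ = 29.5500

29.55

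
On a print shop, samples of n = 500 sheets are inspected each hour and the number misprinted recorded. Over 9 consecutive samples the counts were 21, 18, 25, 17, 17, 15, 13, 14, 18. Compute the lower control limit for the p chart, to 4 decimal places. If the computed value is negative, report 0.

p̄ = Σdᵢ / (k·n) = 158 / (9 × 500) = 0.03511
LCL = p̄ − 3·√(p̄(1−p̄)/n) = 0.03511 − 3 × 0.00823 = 0.01042

0.0104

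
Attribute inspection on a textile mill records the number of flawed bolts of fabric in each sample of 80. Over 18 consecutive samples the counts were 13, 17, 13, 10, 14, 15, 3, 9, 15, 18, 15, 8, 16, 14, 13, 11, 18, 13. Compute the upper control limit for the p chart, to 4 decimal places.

p̄ = Σdᵢ / (k·n) = 235 / (18 × 80) = 0.16319
UCL = p̄ + 3·√(p̄(1−p̄)/n) = 0.16319 + 3 × √(0.16319×0.83681/80) = 0.16319 + 3 × 0.04132 = 0.28714

0.2871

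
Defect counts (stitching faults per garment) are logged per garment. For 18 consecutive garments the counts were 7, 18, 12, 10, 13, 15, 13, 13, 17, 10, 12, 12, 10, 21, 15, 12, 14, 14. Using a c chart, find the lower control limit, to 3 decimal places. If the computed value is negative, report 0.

2.314

c̄ = (7 + 18 + 12 + 10 + 13 + 15 + 13 + 13 + 17 + 10 + 12 + 12 + 10 + 21 + 15 + 12 + 14 + 14) / 18 = 238 / 18 = 13.2222
LCL = c̄ − 3√c̄ = 13.2222 − 3 × 3.6362 = 2.3135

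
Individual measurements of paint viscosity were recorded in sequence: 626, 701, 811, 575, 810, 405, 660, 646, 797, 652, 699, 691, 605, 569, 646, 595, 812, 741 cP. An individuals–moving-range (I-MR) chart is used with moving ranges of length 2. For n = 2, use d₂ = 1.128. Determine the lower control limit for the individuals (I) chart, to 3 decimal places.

X̄ = (626 + 701 + 811 + 575 + 810 + 405 + 660 + 646 + 797 + 652 + 699 + 691 + 605 + 569 + 646 + 595 + 812 + 741) / 18 = 668.9444
Moving ranges: 75, 110, 236, 235, 405, 255, 14, 151, 145, 47, 8, 86, 36, 77, 51, 217, 71; M̄R̄ = 2219.0000 / 17 = 130.5294
LCL = X̄ − 3·M̄R̄/d₂ = 668.9444 − 3 × 130.5294 / 1.128 = 321.7918

321.792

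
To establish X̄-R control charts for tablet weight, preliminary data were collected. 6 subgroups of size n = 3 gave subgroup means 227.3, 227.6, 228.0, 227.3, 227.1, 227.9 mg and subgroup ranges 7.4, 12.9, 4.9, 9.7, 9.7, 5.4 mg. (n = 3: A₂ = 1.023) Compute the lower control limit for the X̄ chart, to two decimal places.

X̄̄ = (227.3 + 227.6 + 228.0 + 227.3 + 227.1 + 227.9) / 6 = 1365.2000 / 6 = 227.5333
R̄ = (7.4 + 12.9 + 4.9 + 9.7 + 9.7 + 5.4) / 6 = 50.0000 / 6 = 8.3333
LCL = X̄̄ − A₂·R̄ = 227.5333 − 1.023 × 8.3333 = 219.0083

219.01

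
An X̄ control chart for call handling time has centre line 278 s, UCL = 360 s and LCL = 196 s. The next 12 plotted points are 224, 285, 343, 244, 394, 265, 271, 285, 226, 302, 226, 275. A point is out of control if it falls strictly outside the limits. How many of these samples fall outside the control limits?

Compare each point to [196, 360]: sample 5 = 394 > UCL.

1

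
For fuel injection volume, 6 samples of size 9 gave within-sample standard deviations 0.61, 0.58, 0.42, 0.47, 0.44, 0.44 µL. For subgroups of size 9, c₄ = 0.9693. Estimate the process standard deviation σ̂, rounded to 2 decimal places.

s̄ = (0.61 + 0.58 + 0.42 + 0.47 + 0.44 + 0.44) / 6 = 0.4933
σ̂ = s̄ / c₄ = 0.4933 / 0.9693 = 0.5090

0.51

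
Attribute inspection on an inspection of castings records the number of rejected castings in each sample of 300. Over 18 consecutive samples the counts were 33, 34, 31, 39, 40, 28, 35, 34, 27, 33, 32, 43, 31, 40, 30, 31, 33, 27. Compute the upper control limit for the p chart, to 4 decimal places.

0.1658

p̄ = Σdᵢ / (k·n) = 601 / (18 × 300) = 0.11130
UCL = p̄ + 3·√(p̄(1−p̄)/n) = 0.11130 + 3 × √(0.11130×0.88870/300) = 0.11130 + 3 × 0.01816 = 0.16577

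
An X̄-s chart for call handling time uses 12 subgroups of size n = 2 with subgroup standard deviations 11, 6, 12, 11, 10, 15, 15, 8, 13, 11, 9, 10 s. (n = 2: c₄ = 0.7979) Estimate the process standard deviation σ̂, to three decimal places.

13.682

s̄ = (11 + 6 + 12 + 11 + 10 + 15 + 15 + 8 + 13 + 11 + 9 + 10) / 12 = 10.9167
σ̂ = s̄ / c₄ = 10.9167 / 0.7979 = 13.6817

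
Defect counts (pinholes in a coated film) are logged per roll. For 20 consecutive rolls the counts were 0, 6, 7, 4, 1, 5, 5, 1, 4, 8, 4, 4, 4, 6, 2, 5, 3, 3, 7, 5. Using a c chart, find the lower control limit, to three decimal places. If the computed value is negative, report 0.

0.000

c̄ = (0 + 6 + 7 + 4 + 1 + 5 + 5 + 1 + 4 + 8 + 4 + 4 + 4 + 6 + 2 + 5 + 3 + 3 + 7 + 5) / 20 = 84 / 20 = 4.2000
LCL = c̄ − 3√c̄ = 4.2000 − 3 × 2.0494 = -1.9482 → 0 (cannot be negative)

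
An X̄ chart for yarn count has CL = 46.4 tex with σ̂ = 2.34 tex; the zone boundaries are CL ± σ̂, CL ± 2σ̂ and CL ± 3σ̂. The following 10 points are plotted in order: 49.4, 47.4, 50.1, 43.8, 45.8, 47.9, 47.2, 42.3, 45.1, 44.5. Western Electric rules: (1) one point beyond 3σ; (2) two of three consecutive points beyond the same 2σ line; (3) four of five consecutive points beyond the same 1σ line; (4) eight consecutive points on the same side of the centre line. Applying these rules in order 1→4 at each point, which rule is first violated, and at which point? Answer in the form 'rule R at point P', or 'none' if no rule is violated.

Zone of each point (C = within 1σ̂, B = 1σ̂–2σ̂, A = 2σ̂–3σ̂, * = beyond 3σ̂; sign = side of CL): 1:+B, 2:+C, 3:+B, 4:-B, 5:-C, 6:+C, 7:+C, 8:-B, 9:-C, 10:-C
No rule fires across all 10 points.

none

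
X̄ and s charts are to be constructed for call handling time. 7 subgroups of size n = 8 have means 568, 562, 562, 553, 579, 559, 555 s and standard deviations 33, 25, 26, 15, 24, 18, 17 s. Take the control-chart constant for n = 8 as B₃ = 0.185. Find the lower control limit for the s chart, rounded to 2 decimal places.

s̄ = (33 + 25 + 26 + 15 + 24 + 18 + 17) / 7 = 22.5714
LCL_s = B₃·s̄ = 0.185 × 22.5714 = 4.1757

4.18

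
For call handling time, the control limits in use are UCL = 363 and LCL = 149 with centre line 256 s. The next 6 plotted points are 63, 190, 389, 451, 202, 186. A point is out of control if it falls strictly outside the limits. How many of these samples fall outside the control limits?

3

Compare each point to [149, 363]: sample 1 = 63 < LCL; sample 3 = 389 > UCL; sample 4 = 451 > UCL.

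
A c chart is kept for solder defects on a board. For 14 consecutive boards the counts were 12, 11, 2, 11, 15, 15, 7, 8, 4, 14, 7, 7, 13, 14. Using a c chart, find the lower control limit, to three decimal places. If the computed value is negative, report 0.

0.513

c̄ = (12 + 11 + 2 + 11 + 15 + 15 + 7 + 8 + 4 + 14 + 7 + 7 + 13 + 14) / 14 = 140 / 14 = 10.0000
LCL = c̄ − 3√c̄ = 10.0000 − 3 × 3.1623 = 0.5132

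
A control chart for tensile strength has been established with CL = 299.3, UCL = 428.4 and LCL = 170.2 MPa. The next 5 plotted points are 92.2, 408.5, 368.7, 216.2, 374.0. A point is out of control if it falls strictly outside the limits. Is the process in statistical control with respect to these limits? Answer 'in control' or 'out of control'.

Compare each point to [170.2, 428.4]: sample 1 = 92.2 < LCL.

out of control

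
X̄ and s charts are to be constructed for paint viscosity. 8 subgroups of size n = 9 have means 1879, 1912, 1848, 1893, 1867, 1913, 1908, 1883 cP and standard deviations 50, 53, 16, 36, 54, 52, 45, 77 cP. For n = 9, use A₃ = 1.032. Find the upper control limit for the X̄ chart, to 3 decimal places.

1937.282

X̄̄ = (1879 + 1912 + 1848 + 1893 + 1867 + 1913 + 1908 + 1883) / 8 = 1887.8750
s̄ = (50 + 53 + 16 + 36 + 54 + 52 + 45 + 77) / 8 = 47.8750
UCL = X̄̄ + A₃·s̄ = 1887.8750 + 1.032 × 47.8750 = 1937.2820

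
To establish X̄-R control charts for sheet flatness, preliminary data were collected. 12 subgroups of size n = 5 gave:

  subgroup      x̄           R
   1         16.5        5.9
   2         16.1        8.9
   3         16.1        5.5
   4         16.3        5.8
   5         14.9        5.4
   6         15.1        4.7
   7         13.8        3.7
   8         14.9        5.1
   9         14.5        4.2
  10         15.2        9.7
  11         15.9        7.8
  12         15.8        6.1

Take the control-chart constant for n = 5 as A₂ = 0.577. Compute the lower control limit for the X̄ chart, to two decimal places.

X̄̄ = (16.5 + 16.1 + 16.1 + 16.3 + 14.9 + 15.1 + 13.8 + 14.9 + 14.5 + 15.2 + 15.9 + 15.8) / 12 = 185.1000 / 12 = 15.4250
R̄ = (5.9 + 8.9 + 5.5 + 5.8 + 5.4 + 4.7 + 3.7 + 5.1 + 4.2 + 9.7 + 7.8 + 6.1) / 12 = 72.8000 / 12 = 6.0667
LCL = X̄̄ − A₂·R̄ = 15.4250 − 0.577 × 6.0667 = 11.9245

11.92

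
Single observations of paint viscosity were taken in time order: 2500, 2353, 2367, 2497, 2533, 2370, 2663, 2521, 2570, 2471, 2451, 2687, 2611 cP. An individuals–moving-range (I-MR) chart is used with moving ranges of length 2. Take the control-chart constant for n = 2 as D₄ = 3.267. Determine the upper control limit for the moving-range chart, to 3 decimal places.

Moving ranges: 147, 14, 130, 36, 163, 293, 142, 49, 99, 20, 236, 76; M̄R̄ = 1405.0000 / 12 = 117.0833
UCL_MR = D₄·M̄R̄ = 3.267 × 117.0833 = 382.5112

382.511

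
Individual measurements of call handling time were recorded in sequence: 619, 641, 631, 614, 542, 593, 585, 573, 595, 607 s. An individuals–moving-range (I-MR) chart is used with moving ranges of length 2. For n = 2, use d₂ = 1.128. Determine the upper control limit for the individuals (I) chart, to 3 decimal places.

X̄ = (619 + 641 + 631 + 614 + 542 + 593 + 585 + 573 + 595 + 607) / 10 = 600.0000
Moving ranges: 22, 10, 17, 72, 51, 8, 12, 22, 12; M̄R̄ = 226.0000 / 9 = 25.1111
UCL = X̄ + 3·M̄R̄/d₂ = 600.0000 + 3 × 25.1111 / 1.128 = 666.7849

666.785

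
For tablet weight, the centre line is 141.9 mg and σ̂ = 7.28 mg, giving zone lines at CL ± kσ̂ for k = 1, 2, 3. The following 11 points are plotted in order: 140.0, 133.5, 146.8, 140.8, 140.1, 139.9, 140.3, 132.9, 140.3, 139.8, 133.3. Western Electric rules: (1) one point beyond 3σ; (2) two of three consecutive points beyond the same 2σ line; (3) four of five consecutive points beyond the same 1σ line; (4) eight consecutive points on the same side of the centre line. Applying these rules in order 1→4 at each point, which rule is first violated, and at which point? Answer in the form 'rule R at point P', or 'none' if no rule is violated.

Zone of each point (C = within 1σ̂, B = 1σ̂–2σ̂, A = 2σ̂–3σ̂, * = beyond 3σ̂; sign = side of CL): 1:-C, 2:-B, 3:+C, 4:-C, 5:-C, 6:-C, 7:-C, 8:-B, 9:-C, 10:-C, 11:-B
Rule 4 (eight consecutive points on the same side of the centre line) is satisfied at point 11.

rule 4 at point 11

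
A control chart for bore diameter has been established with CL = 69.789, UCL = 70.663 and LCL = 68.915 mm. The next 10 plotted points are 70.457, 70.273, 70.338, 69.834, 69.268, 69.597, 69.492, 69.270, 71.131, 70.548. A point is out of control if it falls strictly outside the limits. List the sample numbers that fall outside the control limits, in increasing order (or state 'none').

9

Compare each point to [68.915, 70.663]: sample 9 = 71.131 > UCL.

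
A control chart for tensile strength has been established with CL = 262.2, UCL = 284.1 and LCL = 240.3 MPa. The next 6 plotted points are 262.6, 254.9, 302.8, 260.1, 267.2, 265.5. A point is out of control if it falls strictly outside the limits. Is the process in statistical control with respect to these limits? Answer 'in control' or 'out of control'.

Compare each point to [240.3, 284.1]: sample 3 = 302.8 > UCL.

out of control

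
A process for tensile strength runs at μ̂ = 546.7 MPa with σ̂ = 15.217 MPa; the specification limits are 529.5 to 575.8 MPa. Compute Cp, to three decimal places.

Cp = (USL − LSL) / (6σ̂) = (575.8 − 529.5) / (6 × 15.217) = 46.3000 / 91.3020 = 0.5071

0.507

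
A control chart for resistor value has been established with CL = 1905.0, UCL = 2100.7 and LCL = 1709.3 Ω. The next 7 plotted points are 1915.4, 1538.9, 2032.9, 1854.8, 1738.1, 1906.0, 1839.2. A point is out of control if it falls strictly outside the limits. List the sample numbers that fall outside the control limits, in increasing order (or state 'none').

2

Compare each point to [1709.3, 2100.7]: sample 2 = 1538.9 < LCL.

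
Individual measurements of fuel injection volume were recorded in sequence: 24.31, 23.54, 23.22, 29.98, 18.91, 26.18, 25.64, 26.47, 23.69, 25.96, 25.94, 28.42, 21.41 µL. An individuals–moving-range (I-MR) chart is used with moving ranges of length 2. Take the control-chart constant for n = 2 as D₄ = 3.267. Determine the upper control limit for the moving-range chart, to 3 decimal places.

Moving ranges: 0.77, 0.32, 6.76, 11.07, 7.27, 0.54, 0.83, 2.78, 2.27, 0.02, 2.48, 7.01; M̄R̄ = 42.1200 / 12 = 3.5100
UCL_MR = D₄·M̄R̄ = 3.267 × 3.5100 = 11.4672

11.467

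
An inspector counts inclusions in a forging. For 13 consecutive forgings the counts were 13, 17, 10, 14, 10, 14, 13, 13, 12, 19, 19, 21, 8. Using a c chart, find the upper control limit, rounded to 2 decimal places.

25.33

c̄ = (13 + 17 + 10 + 14 + 10 + 14 + 13 + 13 + 12 + 19 + 19 + 21 + 8) / 13 = 183 / 13 = 14.0769
UCL = c̄ + 3√c̄ = 14.0769 + 3 × √14.0769 = 14.0769 + 3 × 3.7519 = 25.3327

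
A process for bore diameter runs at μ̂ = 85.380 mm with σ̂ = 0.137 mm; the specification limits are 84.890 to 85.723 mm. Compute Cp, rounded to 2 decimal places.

1.01

Cp = (USL − LSL) / (6σ̂) = (85.723 − 84.890) / (6 × 0.137) = 0.8330 / 0.8220 = 1.0134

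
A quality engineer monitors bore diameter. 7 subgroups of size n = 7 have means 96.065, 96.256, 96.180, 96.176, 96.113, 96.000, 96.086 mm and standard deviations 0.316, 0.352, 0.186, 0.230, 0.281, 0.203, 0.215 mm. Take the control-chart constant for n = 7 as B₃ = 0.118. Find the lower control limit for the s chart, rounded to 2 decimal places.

0.03

s̄ = (0.316 + 0.352 + 0.186 + 0.230 + 0.281 + 0.203 + 0.215) / 7 = 0.2547
LCL_s = B₃·s̄ = 0.118 × 0.2547 = 0.0301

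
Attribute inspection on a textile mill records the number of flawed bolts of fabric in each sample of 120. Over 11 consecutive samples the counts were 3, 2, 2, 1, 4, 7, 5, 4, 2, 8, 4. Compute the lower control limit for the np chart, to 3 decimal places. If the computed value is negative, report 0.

p̄ = Σdᵢ / (k·n) = 42 / (11 × 120) = 0.03182
LCL = np̄ − 3·√(np̄(1−p̄)) = 3.8182 − 3 × 1.9227 = -1.9499 → 0 (negative, so LCL = 0)

0.000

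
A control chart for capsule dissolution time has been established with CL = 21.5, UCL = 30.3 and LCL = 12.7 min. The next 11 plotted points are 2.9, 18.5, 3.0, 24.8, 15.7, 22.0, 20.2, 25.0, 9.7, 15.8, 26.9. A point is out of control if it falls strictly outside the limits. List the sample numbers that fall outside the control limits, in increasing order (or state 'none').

1, 3, 9

Compare each point to [12.7, 30.3]: sample 1 = 2.9 < LCL; sample 3 = 3.0 < LCL; sample 9 = 9.7 < LCL.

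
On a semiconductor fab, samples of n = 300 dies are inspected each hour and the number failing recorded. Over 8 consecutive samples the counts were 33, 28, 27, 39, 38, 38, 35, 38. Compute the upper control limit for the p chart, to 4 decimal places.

0.1703

p̄ = Σdᵢ / (k·n) = 276 / (8 × 300) = 0.11500
UCL = p̄ + 3·√(p̄(1−p̄)/n) = 0.11500 + 3 × √(0.11500×0.88500/300) = 0.11500 + 3 × 0.01842 = 0.17026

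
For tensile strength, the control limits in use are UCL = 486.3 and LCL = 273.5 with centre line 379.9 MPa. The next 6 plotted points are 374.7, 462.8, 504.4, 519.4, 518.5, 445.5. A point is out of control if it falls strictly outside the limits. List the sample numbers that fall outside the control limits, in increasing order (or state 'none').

3, 4, 5

Compare each point to [273.5, 486.3]: sample 3 = 504.4 > UCL; sample 4 = 519.4 > UCL; sample 5 = 518.5 > UCL.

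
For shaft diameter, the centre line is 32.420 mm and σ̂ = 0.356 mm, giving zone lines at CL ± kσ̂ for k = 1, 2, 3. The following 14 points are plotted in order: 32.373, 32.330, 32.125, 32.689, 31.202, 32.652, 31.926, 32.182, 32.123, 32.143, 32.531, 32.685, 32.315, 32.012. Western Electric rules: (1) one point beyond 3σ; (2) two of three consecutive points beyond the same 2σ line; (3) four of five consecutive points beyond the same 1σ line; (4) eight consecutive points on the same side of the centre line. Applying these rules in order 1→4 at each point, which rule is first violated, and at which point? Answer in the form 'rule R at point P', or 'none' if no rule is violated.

rule 1 at point 5

Zone of each point (C = within 1σ̂, B = 1σ̂–2σ̂, A = 2σ̂–3σ̂, * = beyond 3σ̂; sign = side of CL): 1:-C, 2:-C, 3:-C, 4:+C, 5:-*, 6:+C, 7:-B, 8:-C, 9:-C, 10:-C, 11:+C, 12:+C, 13:-C, 14:-B
Rule 1 (one point beyond the 3σ limits) is satisfied at point 5.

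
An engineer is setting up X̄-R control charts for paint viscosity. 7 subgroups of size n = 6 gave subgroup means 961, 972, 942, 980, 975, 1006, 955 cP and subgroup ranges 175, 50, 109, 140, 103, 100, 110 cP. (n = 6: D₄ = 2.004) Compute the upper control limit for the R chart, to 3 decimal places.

R̄ = (175 + 50 + 109 + 140 + 103 + 100 + 110) / 7 = 787.0000 / 7 = 112.4286
UCL_R = D₄·R̄ = 2.004 × 112.4286 = 225.3069

225.307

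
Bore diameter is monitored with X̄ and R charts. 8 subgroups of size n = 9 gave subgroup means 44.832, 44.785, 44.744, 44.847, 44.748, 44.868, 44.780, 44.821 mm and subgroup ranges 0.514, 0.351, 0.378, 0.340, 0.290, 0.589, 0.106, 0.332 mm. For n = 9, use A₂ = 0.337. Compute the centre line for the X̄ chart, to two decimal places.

44.80

X̄̄ = (44.832 + 44.785 + 44.744 + 44.847 + 44.748 + 44.868 + 44.780 + 44.821) / 8 = 358.4250 / 8 = 44.8031
CL = X̄̄ = 44.8031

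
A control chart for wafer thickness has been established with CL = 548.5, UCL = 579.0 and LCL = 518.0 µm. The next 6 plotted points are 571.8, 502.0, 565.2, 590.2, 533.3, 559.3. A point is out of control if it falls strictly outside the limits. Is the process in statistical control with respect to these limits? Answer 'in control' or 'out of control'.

Compare each point to [518.0, 579.0]: sample 2 = 502.0 < LCL; sample 4 = 590.2 > UCL.

out of control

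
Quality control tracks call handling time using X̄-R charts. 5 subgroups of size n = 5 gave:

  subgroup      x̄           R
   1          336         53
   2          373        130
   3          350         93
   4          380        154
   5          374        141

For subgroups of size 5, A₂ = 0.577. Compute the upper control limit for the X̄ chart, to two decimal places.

X̄̄ = (336 + 373 + 350 + 380 + 374) / 5 = 1813.0000 / 5 = 362.6000
R̄ = (53 + 130 + 93 + 154 + 141) / 5 = 571.0000 / 5 = 114.2000
UCL = X̄̄ + A₂·R̄ = 362.6000 + 0.577 × 114.2000 = 428.4934

428.49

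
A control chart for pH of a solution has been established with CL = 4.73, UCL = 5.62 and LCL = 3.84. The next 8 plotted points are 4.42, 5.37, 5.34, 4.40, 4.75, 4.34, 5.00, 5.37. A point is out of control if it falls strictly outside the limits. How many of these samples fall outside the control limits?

0

All 8 points lie within [3.84, 5.62].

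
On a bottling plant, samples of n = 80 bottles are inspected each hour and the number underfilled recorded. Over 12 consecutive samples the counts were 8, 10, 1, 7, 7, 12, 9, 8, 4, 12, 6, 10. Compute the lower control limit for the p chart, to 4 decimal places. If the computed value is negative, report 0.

p̄ = Σdᵢ / (k·n) = 94 / (12 × 80) = 0.09792
LCL = p̄ − 3·√(p̄(1−p̄)/n) = 0.09792 − 3 × 0.03323 = -0.00177 → 0 (negative, so LCL = 0)

0.0000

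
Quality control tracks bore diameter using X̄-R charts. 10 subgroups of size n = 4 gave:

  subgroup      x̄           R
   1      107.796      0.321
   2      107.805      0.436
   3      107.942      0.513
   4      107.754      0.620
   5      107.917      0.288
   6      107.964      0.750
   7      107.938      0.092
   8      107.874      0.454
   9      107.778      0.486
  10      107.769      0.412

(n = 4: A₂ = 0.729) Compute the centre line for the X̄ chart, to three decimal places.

107.854

X̄̄ = (107.796 + 107.805 + 107.942 + 107.754 + 107.917 + 107.964 + 107.938 + 107.874 + 107.778 + 107.769) / 10 = 1078.5370 / 10 = 107.8537
CL = X̄̄ = 107.8537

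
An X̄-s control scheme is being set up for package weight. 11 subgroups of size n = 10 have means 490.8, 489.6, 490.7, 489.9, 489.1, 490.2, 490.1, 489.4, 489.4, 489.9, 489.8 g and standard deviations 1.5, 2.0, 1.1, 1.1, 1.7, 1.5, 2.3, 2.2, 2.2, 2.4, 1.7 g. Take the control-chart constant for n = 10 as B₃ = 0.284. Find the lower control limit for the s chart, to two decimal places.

s̄ = (1.5 + 2.0 + 1.1 + 1.1 + 1.7 + 1.5 + 2.3 + 2.2 + 2.2 + 2.4 + 1.7) / 11 = 1.7909
LCL_s = B₃·s̄ = 0.284 × 1.7909 = 0.5086

0.51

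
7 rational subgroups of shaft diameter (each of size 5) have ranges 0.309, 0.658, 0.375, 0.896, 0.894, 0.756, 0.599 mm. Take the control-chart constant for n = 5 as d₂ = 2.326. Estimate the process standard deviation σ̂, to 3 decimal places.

R̄ = (0.309 + 0.658 + 0.375 + 0.896 + 0.894 + 0.756 + 0.599) / 7 = 0.6410
σ̂ = R̄ / d₂ = 0.6410 / 2.326 = 0.2756

0.276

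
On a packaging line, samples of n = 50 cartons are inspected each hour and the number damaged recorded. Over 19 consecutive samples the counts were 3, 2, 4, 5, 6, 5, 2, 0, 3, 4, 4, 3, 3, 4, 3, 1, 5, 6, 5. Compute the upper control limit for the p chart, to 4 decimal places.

0.1809

p̄ = Σdᵢ / (k·n) = 68 / (19 × 50) = 0.07158
UCL = p̄ + 3·√(p̄(1−p̄)/n) = 0.07158 + 3 × √(0.07158×0.92842/50) = 0.07158 + 3 × 0.03646 = 0.18095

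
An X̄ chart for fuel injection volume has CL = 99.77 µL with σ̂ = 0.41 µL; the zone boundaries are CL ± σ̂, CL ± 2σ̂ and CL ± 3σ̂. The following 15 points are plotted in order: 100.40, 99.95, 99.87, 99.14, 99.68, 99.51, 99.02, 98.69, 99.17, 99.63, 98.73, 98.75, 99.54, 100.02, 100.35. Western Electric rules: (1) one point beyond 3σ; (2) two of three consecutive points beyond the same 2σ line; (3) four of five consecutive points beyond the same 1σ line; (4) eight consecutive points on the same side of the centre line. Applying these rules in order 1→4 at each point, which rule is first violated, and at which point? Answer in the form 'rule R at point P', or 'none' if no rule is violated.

Zone of each point (C = within 1σ̂, B = 1σ̂–2σ̂, A = 2σ̂–3σ̂, * = beyond 3σ̂; sign = side of CL): 1:+B, 2:+C, 3:+C, 4:-B, 5:-C, 6:-C, 7:-B, 8:-A, 9:-B, 10:-C, 11:-A, 12:-A, 13:-C, 14:+C, 15:+B
Rule 3 (four of five consecutive points beyond the same 1σ limit) is satisfied at point 11.

rule 3 at point 11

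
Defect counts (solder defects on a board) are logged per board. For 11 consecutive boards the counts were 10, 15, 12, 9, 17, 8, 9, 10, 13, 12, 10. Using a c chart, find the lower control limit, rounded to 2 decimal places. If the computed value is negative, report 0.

1.25

c̄ = (10 + 15 + 12 + 9 + 17 + 8 + 9 + 10 + 13 + 12 + 10) / 11 = 125 / 11 = 11.3636
LCL = c̄ − 3√c̄ = 11.3636 − 3 × 3.3710 = 1.2506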